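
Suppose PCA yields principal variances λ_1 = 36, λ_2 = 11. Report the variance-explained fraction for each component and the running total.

Step 1 — total variance = trace(Sigma) = Σ λ_i = 36 + 11 = 47.

Step 2 — fraction explained by component i = λ_i / Σ λ:
  PC1: 36/47 = 0.766
  PC2: 11/47 = 0.234

Step 3 — cumulative fraction after k components = (λ_1 + ... + λ_k) / Σ λ:
  k = 1: 36/47 = 0.766
  k = 2: (36 + 11)/47 = 47/47 = 1

Summary (fraction, with percent):

explained: PC1 0.766 (76.6%), PC2 0.234 (23.4%);  cumulative: 0.766, 1


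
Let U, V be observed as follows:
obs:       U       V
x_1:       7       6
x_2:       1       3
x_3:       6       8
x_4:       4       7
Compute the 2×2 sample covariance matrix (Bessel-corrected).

Step 1 — column means:
  mean(U) = (7 + 1 + 6 + 4) / 4 = 18/4 = 4.5
  mean(V) = (6 + 3 + 8 + 7) / 4 = 24/4 = 6

Step 2 — sample covariance S[i,j] = (1/(n-1)) · Σ_k (x_{k,i} - mean_i) · (x_{k,j} - mean_j), with n-1 = 3.
  S[U,U] = ((2.5)·(2.5) + (-3.5)·(-3.5) + (1.5)·(1.5) + (-0.5)·(-0.5)) / 3 = 21/3 = 7
  S[U,V] = ((2.5)·(0) + (-3.5)·(-3) + (1.5)·(2) + (-0.5)·(1)) / 3 = 13/3 = 4.3333
  S[V,V] = ((0)·(0) + (-3)·(-3) + (2)·(2) + (1)·(1)) / 3 = 14/3 = 4.6667

S is symmetric (S[j,i] = S[i,j]). Assembling:

S = [[7, 4.3333],
 [4.3333, 4.6667]]


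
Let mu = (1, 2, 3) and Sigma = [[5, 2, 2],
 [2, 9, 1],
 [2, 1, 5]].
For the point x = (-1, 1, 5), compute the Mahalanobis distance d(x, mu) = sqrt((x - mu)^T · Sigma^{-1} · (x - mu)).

Step 1 — centre the observation: (x - mu) = (-2, -1, 2).

Step 2 — invert Sigma (cofactor / det for 3×3, or solve directly):
  Sigma^{-1} = [[0.2558, -0.0465, -0.093],
 [-0.0465, 0.1221, -0.0058],
 [-0.093, -0.0058, 0.2384]].

Step 3 — form the quadratic (x - mu)^T · Sigma^{-1} · (x - mu):
  Sigma^{-1} · (x - mu) = (-0.6512, -0.0407, 0.6686).
  (x - mu)^T · [Sigma^{-1} · (x - mu)] = (-2)·(-0.6512) + (-1)·(-0.0407) + (2)·(0.6686) = 2.6802.

Step 4 — take square root: d = √(2.6802) ≈ 1.6371.

d(x, mu) = √(2.6802) ≈ 1.6371


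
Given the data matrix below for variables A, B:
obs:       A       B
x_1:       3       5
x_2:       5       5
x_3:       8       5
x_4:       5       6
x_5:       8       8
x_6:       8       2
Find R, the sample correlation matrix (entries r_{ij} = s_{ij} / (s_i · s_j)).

Step 1 — column means:
  mean(A) = (3 + 5 + 8 + 5 + 8 + 8) / 6 = 37/6 = 6.1667
  mean(B) = (5 + 5 + 5 + 6 + 8 + 2) / 6 = 31/6 = 5.1667

Step 2 — sample variances and covariances s[i,j] = (1/(n-1)) · Σ_k (x_{k,i} - mean_i) · (x_{k,j} - mean_j), with n-1 = 5:
  s[A,A] = ((-3.1667)·(-3.1667) + (-1.1667)·(-1.1667) + (1.8333)·(1.8333) + (-1.1667)·(-1.1667) + (1.8333)·(1.8333) + (1.8333)·(1.8333)) / 5 = 22.8333/5 = 4.5667
  s[A,B] = ((-3.1667)·(-0.1667) + (-1.1667)·(-0.1667) + (1.8333)·(-0.1667) + (-1.1667)·(0.8333) + (1.8333)·(2.8333) + (1.8333)·(-3.1667)) / 5 = -1.1667/5 = -0.2333
  s[B,B] = ((-0.1667)·(-0.1667) + (-0.1667)·(-0.1667) + (-0.1667)·(-0.1667) + (0.8333)·(0.8333) + (2.8333)·(2.8333) + (-3.1667)·(-3.1667)) / 5 = 18.8333/5 = 3.7667
  Sample standard deviations s_i = √(s[i,i]):
  s(A) = √(4.5667) = 2.137
  s(B) = √(3.7667) = 1.9408

Step 3 — r_{ij} = s_{ij} / (s_i · s_j):
  r[A,A] = 1 (diagonal).
  r[A,B] = -0.2333 / (2.137 · 1.9408) = -0.2333 / 4.1474 = -0.0563
  r[B,B] = 1 (diagonal).

R is symmetric with unit diagonal. Assembling:

R = [[1, -0.0563],
 [-0.0563, 1]]


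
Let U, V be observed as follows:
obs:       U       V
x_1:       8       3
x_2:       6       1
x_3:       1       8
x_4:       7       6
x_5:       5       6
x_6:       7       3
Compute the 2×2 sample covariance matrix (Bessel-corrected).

Step 1 — column means:
  mean(U) = (8 + 6 + 1 + 7 + 5 + 7) / 6 = 34/6 = 5.6667
  mean(V) = (3 + 1 + 8 + 6 + 6 + 3) / 6 = 27/6 = 4.5

Step 2 — sample covariance S[i,j] = (1/(n-1)) · Σ_k (x_{k,i} - mean_i) · (x_{k,j} - mean_j), with n-1 = 5.
  S[U,U] = ((2.3333)·(2.3333) + (0.3333)·(0.3333) + (-4.6667)·(-4.6667) + (1.3333)·(1.3333) + (-0.6667)·(-0.6667) + (1.3333)·(1.3333)) / 5 = 31.3333/5 = 6.2667
  S[U,V] = ((2.3333)·(-1.5) + (0.3333)·(-3.5) + (-4.6667)·(3.5) + (1.3333)·(1.5) + (-0.6667)·(1.5) + (1.3333)·(-1.5)) / 5 = -22/5 = -4.4
  S[V,V] = ((-1.5)·(-1.5) + (-3.5)·(-3.5) + (3.5)·(3.5) + (1.5)·(1.5) + (1.5)·(1.5) + (-1.5)·(-1.5)) / 5 = 33.5/5 = 6.7

S is symmetric (S[j,i] = S[i,j]). Assembling:

S = [[6.2667, -4.4],
 [-4.4, 6.7]]


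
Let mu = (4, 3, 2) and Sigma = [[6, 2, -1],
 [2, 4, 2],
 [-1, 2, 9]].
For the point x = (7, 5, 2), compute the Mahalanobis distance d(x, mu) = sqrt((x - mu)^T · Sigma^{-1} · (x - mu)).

Step 1 — centre the observation: (x - mu) = (3, 2, 0).

Step 2 — invert Sigma (cofactor / det for 3×3, or solve directly):
  Sigma^{-1} = [[0.2222, -0.1389, 0.0556],
 [-0.1389, 0.3681, -0.0972],
 [0.0556, -0.0972, 0.1389]].

Step 3 — form the quadratic (x - mu)^T · Sigma^{-1} · (x - mu):
  Sigma^{-1} · (x - mu) = (0.3889, 0.3194, -0.0278).
  (x - mu)^T · [Sigma^{-1} · (x - mu)] = (3)·(0.3889) + (2)·(0.3194) + (0)·(-0.0278) = 1.8056.

Step 4 — take square root: d = √(1.8056) ≈ 1.3437.

d(x, mu) = √(1.8056) ≈ 1.3437


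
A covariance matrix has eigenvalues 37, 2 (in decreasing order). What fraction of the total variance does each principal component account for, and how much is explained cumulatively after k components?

Step 1 — total variance = trace(Sigma) = Σ λ_i = 37 + 2 = 39.

Step 2 — fraction explained by component i = λ_i / Σ λ:
  PC1: 37/39 = 0.9487
  PC2: 2/39 = 0.0513

Step 3 — cumulative fraction after k components = (λ_1 + ... + λ_k) / Σ λ:
  k = 1: 37/39 = 0.9487
  k = 2: (37 + 2)/39 = 39/39 = 1

Summary (fraction, with percent):

explained: PC1 0.9487 (94.87%), PC2 0.0513 (5.13%);  cumulative: 0.9487, 1


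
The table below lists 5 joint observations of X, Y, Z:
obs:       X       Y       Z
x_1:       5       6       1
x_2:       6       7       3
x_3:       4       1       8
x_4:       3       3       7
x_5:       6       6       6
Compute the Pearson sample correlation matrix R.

Step 1 — column means:
  mean(X) = (5 + 6 + 4 + 3 + 6) / 5 = 24/5 = 4.8
  mean(Y) = (6 + 7 + 1 + 3 + 6) / 5 = 23/5 = 4.6
  mean(Z) = (1 + 3 + 8 + 7 + 6) / 5 = 25/5 = 5

Step 2 — sample variances and covariances s[i,j] = (1/(n-1)) · Σ_k (x_{k,i} - mean_i) · (x_{k,j} - mean_j), with n-1 = 4:
  s[X,X] = ((0.2)·(0.2) + (1.2)·(1.2) + (-0.8)·(-0.8) + (-1.8)·(-1.8) + (1.2)·(1.2)) / 4 = 6.8/4 = 1.7
  s[X,Y] = ((0.2)·(1.4) + (1.2)·(2.4) + (-0.8)·(-3.6) + (-1.8)·(-1.6) + (1.2)·(1.4)) / 4 = 10.6/4 = 2.65
  s[X,Z] = ((0.2)·(-4) + (1.2)·(-2) + (-0.8)·(3) + (-1.8)·(2) + (1.2)·(1)) / 4 = -8/4 = -2
  s[Y,Y] = ((1.4)·(1.4) + (2.4)·(2.4) + (-3.6)·(-3.6) + (-1.6)·(-1.6) + (1.4)·(1.4)) / 4 = 25.2/4 = 6.3
  s[Y,Z] = ((1.4)·(-4) + (2.4)·(-2) + (-3.6)·(3) + (-1.6)·(2) + (1.4)·(1)) / 4 = -23/4 = -5.75
  s[Z,Z] = ((-4)·(-4) + (-2)·(-2) + (3)·(3) + (2)·(2) + (1)·(1)) / 4 = 34/4 = 8.5
  Sample standard deviations s_i = √(s[i,i]):
  s(X) = √(1.7) = 1.3038
  s(Y) = √(6.3) = 2.51
  s(Z) = √(8.5) = 2.9155

Step 3 — r_{ij} = s_{ij} / (s_i · s_j):
  r[X,X] = 1 (diagonal).
  r[X,Y] = 2.65 / (1.3038 · 2.51) = 2.65 / 3.2726 = 0.8098
  r[X,Z] = -2 / (1.3038 · 2.9155) = -2 / 3.8013 = -0.5261
  r[Y,Y] = 1 (diagonal).
  r[Y,Z] = -5.75 / (2.51 · 2.9155) = -5.75 / 7.3178 = -0.7858
  r[Z,Z] = 1 (diagonal).

R is symmetric with unit diagonal. Assembling:

R = [[1, 0.8098, -0.5261],
 [0.8098, 1, -0.7858],
 [-0.5261, -0.7858, 1]]


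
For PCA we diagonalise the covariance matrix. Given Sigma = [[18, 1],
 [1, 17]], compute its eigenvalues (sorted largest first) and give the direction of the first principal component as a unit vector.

Step 1 — characteristic polynomial of 2×2 Sigma:
  det(Sigma - λI) = λ² - trace · λ + det = 0.
  trace = 18 + 17 = 35, det = 18·17 - (1)² = 305.
Step 2 — discriminant:
  Δ = trace² - 4·det = 1225 - 1220 = 5.
Step 3 — eigenvalues:
  λ = (trace ± √Δ)/2 = (35 ± 2.2361)/2,
  λ_1 = 18.618,  λ_2 = 16.382.

Step 4 — unit eigenvector for λ_1: solve (Sigma - λ_1 I)v = 0. First row:
  (18 - 18.618)·v_x + (1)·v_y = 0, i.e. (-0.618)·v_x + (1)·v_y = 0,
  so v ∝ (b, λ_1 - a) = (1, 0.618) = u.
  ||u|| = √((1)² + (0.618)²) = √(1.382) ≈ 1.1756,
  v_1 = u/||u|| ≈ (0.8507, 0.5257) (||v_1|| = 1).

λ_1 = 18.618,  λ_2 = 16.382;  v_1 ≈ (0.8507, 0.5257)


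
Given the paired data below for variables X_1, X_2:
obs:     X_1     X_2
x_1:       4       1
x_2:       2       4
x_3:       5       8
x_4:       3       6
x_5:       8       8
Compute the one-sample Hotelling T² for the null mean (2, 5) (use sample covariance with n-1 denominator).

Step 1 — sample mean vector:
  mean(X_1) = (4 + 2 + 5 + 3 + 8) / 5 = 22/5 = 4.4
  mean(X_2) = (1 + 4 + 8 + 6 + 8) / 5 = 27/5 = 5.4
  x̄ = (4.4, 5.4),  deviation x̄ - mu_0 = (4.4, 5.4) - (2, 5) = (2.4, 0.4).

Step 2 — sample covariance matrix, S[i,j] = (1/(n-1)) · Σ_k (x_{k,i} - mean_i) · (x_{k,j} - mean_j), divisor n-1 = 4:
  S[X_1,X_1] = ((-0.4)·(-0.4) + (-2.4)·(-2.4) + (0.6)·(0.6) + (-1.4)·(-1.4) + (3.6)·(3.6)) / 4 = 21.2/4 = 5.3
  S[X_1,X_2] = ((-0.4)·(-4.4) + (-2.4)·(-1.4) + (0.6)·(2.6) + (-1.4)·(0.6) + (3.6)·(2.6)) / 4 = 15.2/4 = 3.8
  S[X_2,X_2] = ((-4.4)·(-4.4) + (-1.4)·(-1.4) + (2.6)·(2.6) + (0.6)·(0.6) + (2.6)·(2.6)) / 4 = 35.2/4 = 8.8
  S = [[5.3, 3.8],
 [3.8, 8.8]].

Step 3 — invert S. det(S) = 5.3·8.8 - (3.8)² = 32.2.
  S^{-1} = (1/det) · [[d, -b], [-b, a]] = [[0.2733, -0.118],
 [-0.118, 0.1646]].

Step 4 — quadratic form (x̄ - mu_0)^T · S^{-1} · (x̄ - mu_0):
  S^{-1} · (x̄ - mu_0) = (0.6087, -0.2174),
  (x̄ - mu_0)^T · [...] = (2.4)·(0.6087) + (0.4)·(-0.2174) = 1.3739.

Step 5 — scale by n: T² = 5 · 1.3739 = 6.8696.

T² ≈ 6.8696


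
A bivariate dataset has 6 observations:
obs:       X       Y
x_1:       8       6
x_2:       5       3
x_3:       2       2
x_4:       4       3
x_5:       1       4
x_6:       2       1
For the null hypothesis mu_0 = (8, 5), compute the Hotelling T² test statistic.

Step 1 — sample mean vector:
  mean(X) = (8 + 5 + 2 + 4 + 1 + 2) / 6 = 22/6 = 3.6667
  mean(Y) = (6 + 3 + 2 + 3 + 4 + 1) / 6 = 19/6 = 3.1667
  x̄ = (3.6667, 3.1667),  deviation x̄ - mu_0 = (3.6667, 3.1667) - (8, 5) = (-4.3333, -1.8333).

Step 2 — sample covariance matrix, S[i,j] = (1/(n-1)) · Σ_k (x_{k,i} - mean_i) · (x_{k,j} - mean_j), divisor n-1 = 5:
  S[X,X] = ((4.3333)·(4.3333) + (1.3333)·(1.3333) + (-1.6667)·(-1.6667) + (0.3333)·(0.3333) + (-2.6667)·(-2.6667) + (-1.6667)·(-1.6667)) / 5 = 33.3333/5 = 6.6667
  S[X,Y] = ((4.3333)·(2.8333) + (1.3333)·(-0.1667) + (-1.6667)·(-1.1667) + (0.3333)·(-0.1667) + (-2.6667)·(0.8333) + (-1.6667)·(-2.1667)) / 5 = 15.3333/5 = 3.0667
  S[Y,Y] = ((2.8333)·(2.8333) + (-0.1667)·(-0.1667) + (-1.1667)·(-1.1667) + (-0.1667)·(-0.1667) + (0.8333)·(0.8333) + (-2.1667)·(-2.1667)) / 5 = 14.8333/5 = 2.9667
  S = [[6.6667, 3.0667],
 [3.0667, 2.9667]].

Step 3 — invert S. det(S) = 6.6667·2.9667 - (3.0667)² = 10.3733.
  S^{-1} = (1/det) · [[d, -b], [-b, a]] = [[0.286, -0.2956],
 [-0.2956, 0.6427]].

Step 4 — quadratic form (x̄ - mu_0)^T · S^{-1} · (x̄ - mu_0):
  S^{-1} · (x̄ - mu_0) = (-0.6973, 0.1028),
  (x̄ - mu_0)^T · [...] = (-4.3333)·(-0.6973) + (-1.8333)·(0.1028) = 2.8331.

Step 5 — scale by n: T² = 6 · 2.8331 = 16.9987.

T² ≈ 16.9987


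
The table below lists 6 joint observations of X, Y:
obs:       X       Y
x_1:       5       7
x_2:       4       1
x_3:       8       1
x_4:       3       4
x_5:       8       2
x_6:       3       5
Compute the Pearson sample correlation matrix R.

Step 1 — column means:
  mean(X) = (5 + 4 + 8 + 3 + 8 + 3) / 6 = 31/6 = 5.1667
  mean(Y) = (7 + 1 + 1 + 4 + 2 + 5) / 6 = 20/6 = 3.3333

Step 2 — sample variances and covariances s[i,j] = (1/(n-1)) · Σ_k (x_{k,i} - mean_i) · (x_{k,j} - mean_j), with n-1 = 5:
  s[X,X] = ((-0.1667)·(-0.1667) + (-1.1667)·(-1.1667) + (2.8333)·(2.8333) + (-2.1667)·(-2.1667) + (2.8333)·(2.8333) + (-2.1667)·(-2.1667)) / 5 = 26.8333/5 = 5.3667
  s[X,Y] = ((-0.1667)·(3.6667) + (-1.1667)·(-2.3333) + (2.8333)·(-2.3333) + (-2.1667)·(0.6667) + (2.8333)·(-1.3333) + (-2.1667)·(1.6667)) / 5 = -13.3333/5 = -2.6667
  s[Y,Y] = ((3.6667)·(3.6667) + (-2.3333)·(-2.3333) + (-2.3333)·(-2.3333) + (0.6667)·(0.6667) + (-1.3333)·(-1.3333) + (1.6667)·(1.6667)) / 5 = 29.3333/5 = 5.8667
  Sample standard deviations s_i = √(s[i,i]):
  s(X) = √(5.3667) = 2.3166
  s(Y) = √(5.8667) = 2.4221

Step 3 — r_{ij} = s_{ij} / (s_i · s_j):
  r[X,X] = 1 (diagonal).
  r[X,Y] = -2.6667 / (2.3166 · 2.4221) = -2.6667 / 5.6111 = -0.4752
  r[Y,Y] = 1 (diagonal).

R is symmetric with unit diagonal. Assembling:

R = [[1, -0.4752],
 [-0.4752, 1]]


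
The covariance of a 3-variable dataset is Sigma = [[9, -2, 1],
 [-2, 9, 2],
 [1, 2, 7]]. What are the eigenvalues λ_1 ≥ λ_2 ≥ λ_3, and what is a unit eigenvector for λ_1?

Step 1 — characteristic polynomial p(λ) = det(λI - Sigma) = λ³ - tr·λ² + c_1·λ - det, where tr = trace, c_1 = sum of the principal 2×2 minors, det = det(Sigma):
  tr = 9 + 9 + 7 = 25,
  c_1 = (9·9 - (-2)²) + (9·7 - (1)²) + (9·7 - (2)²) = 77 + 62 + 59 = 198,
  det = 9·(9·7 - (2)²) - (-2)·((-2)·7 - (2)·(1)) + (1)·((-2)·(2) - 9·(1)) = 9·(59) - (-2)·(-16) + (1)·(-13) = 486.
  So p(λ) = λ³ - 25λ² + 198λ - 486.
Step 2 — look for an integer root (rational root theorem: any rational root is an integer divisor of 486). Testing λ = 9:
  p(9) = 729 - 2025 + 1782 - 486 = 0  ✓
  Dividing out (λ - 9): p(λ) = (λ - 9)(λ² - 16λ + 54).
Step 3 — remaining eigenvalues from the quadratic λ² - 16λ + 54 = 0:
  Δ = 16² - 4·54 = 256 - 216 = 40,  λ = (16 ± √40)/2 = (16 ± 6.3246)/2 ≈ 11.1623 or 4.8377.
  Sorted: λ_1 = 11.1623,  λ_2 = 9,  λ_3 = 4.8377  (check: sum = 25 = tr ✓).

Step 4 — unit eigenvector for λ_1 ≈ 11.1623: v spans the null space of (Sigma - λ_1 I), whose rows are
  r_1 = (-2.1623, -2, 1),  r_2 = (-2, -2.1623, 2),  r_3 = (1, 2, -4.1623).
  v is orthogonal to every row, so take v ∝ r_1 × r_2 = ((-2)·(2) - (1)·(-2.1623), (1)·(-2) - (-2.1623)·(2), (-2.1623)·(-2.1623) - (-2)·(-2)) ≈ (-1.8377, 2.3246, 0.6754).
  Rescale (multiply by -1 so the first nonzero entry is positive): u = (1.8377, -2.3246, -0.6754).
  ||u|| = √((1.8377)² + (-2.3246)² + (-0.6754)²) = √(9.237) ≈ 3.0392,  v_1 = u/||u|| ≈ (0.6047, -0.7648, -0.2222) (||v_1|| = 1).

λ_1 = 11.1623,  λ_2 = 9,  λ_3 = 4.8377;  v_1 ≈ (0.6047, -0.7648, -0.2222)


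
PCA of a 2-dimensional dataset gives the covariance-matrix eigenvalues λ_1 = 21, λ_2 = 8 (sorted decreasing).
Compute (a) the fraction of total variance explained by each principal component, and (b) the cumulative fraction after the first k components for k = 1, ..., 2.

Step 1 — total variance = trace(Sigma) = Σ λ_i = 21 + 8 = 29.

Step 2 — fraction explained by component i = λ_i / Σ λ:
  PC1: 21/29 = 0.7241
  PC2: 8/29 = 0.2759

Step 3 — cumulative fraction after k components = (λ_1 + ... + λ_k) / Σ λ:
  k = 1: 21/29 = 0.7241
  k = 2: (21 + 8)/29 = 29/29 = 1

Summary (fraction, with percent):

explained: PC1 0.7241 (72.41%), PC2 0.2759 (27.59%);  cumulative: 0.7241, 1


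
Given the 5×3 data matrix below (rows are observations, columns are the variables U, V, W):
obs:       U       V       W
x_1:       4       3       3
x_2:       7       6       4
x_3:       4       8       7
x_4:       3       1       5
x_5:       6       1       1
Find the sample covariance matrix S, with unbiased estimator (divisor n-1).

Step 1 — column means:
  mean(U) = (4 + 7 + 4 + 3 + 6) / 5 = 24/5 = 4.8
  mean(V) = (3 + 6 + 8 + 1 + 1) / 5 = 19/5 = 3.8
  mean(W) = (3 + 4 + 7 + 5 + 1) / 5 = 20/5 = 4

Step 2 — sample covariance S[i,j] = (1/(n-1)) · Σ_k (x_{k,i} - mean_i) · (x_{k,j} - mean_j), with n-1 = 4.
  S[U,U] = ((-0.8)·(-0.8) + (2.2)·(2.2) + (-0.8)·(-0.8) + (-1.8)·(-1.8) + (1.2)·(1.2)) / 4 = 10.8/4 = 2.7
  S[U,V] = ((-0.8)·(-0.8) + (2.2)·(2.2) + (-0.8)·(4.2) + (-1.8)·(-2.8) + (1.2)·(-2.8)) / 4 = 3.8/4 = 0.95
  S[U,W] = ((-0.8)·(-1) + (2.2)·(0) + (-0.8)·(3) + (-1.8)·(1) + (1.2)·(-3)) / 4 = -7/4 = -1.75
  S[V,V] = ((-0.8)·(-0.8) + (2.2)·(2.2) + (4.2)·(4.2) + (-2.8)·(-2.8) + (-2.8)·(-2.8)) / 4 = 38.8/4 = 9.7
  S[V,W] = ((-0.8)·(-1) + (2.2)·(0) + (4.2)·(3) + (-2.8)·(1) + (-2.8)·(-3)) / 4 = 19/4 = 4.75
  S[W,W] = ((-1)·(-1) + (0)·(0) + (3)·(3) + (1)·(1) + (-3)·(-3)) / 4 = 20/4 = 5

S is symmetric (S[j,i] = S[i,j]). Assembling:

S = [[2.7, 0.95, -1.75],
 [0.95, 9.7, 4.75],
 [-1.75, 4.75, 5]]


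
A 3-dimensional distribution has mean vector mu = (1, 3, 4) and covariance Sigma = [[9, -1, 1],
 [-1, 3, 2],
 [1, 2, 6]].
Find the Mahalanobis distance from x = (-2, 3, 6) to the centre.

Step 1 — centre the observation: (x - mu) = (-3, 0, 2).

Step 2 — invert Sigma (cofactor / det for 3×3, or solve directly):
  Sigma^{-1} = [[0.1239, 0.0708, -0.0442],
 [0.0708, 0.469, -0.1681],
 [-0.0442, -0.1681, 0.2301]].

Step 3 — form the quadratic (x - mu)^T · Sigma^{-1} · (x - mu):
  Sigma^{-1} · (x - mu) = (-0.4602, -0.5487, 0.5929).
  (x - mu)^T · [Sigma^{-1} · (x - mu)] = (-3)·(-0.4602) + (0)·(-0.5487) + (2)·(0.5929) = 2.5664.

Step 4 — take square root: d = √(2.5664) ≈ 1.602.

d(x, mu) = √(2.5664) ≈ 1.602


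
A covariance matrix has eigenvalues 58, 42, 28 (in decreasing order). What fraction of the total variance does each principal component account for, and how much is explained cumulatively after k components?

Step 1 — total variance = trace(Sigma) = Σ λ_i = 58 + 42 + 28 = 128.

Step 2 — fraction explained by component i = λ_i / Σ λ:
  PC1: 58/128 = 0.4531
  PC2: 42/128 = 0.3281
  PC3: 28/128 = 0.2188

Step 3 — cumulative fraction after k components = (λ_1 + ... + λ_k) / Σ λ:
  k = 1: 58/128 = 0.4531
  k = 2: (58 + 42)/128 = 100/128 = 0.7812
  k = 3: (58 + 42 + 28)/128 = 128/128 = 1

Summary (fraction, with percent):

explained: PC1 0.4531 (45.31%), PC2 0.3281 (32.81%), PC3 0.2188 (21.88%);  cumulative: 0.4531, 0.7812, 1


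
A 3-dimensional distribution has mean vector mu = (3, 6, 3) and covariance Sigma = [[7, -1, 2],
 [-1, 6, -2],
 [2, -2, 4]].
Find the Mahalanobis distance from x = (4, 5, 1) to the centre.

Step 1 — centre the observation: (x - mu) = (1, -1, -2).

Step 2 — invert Sigma (cofactor / det for 3×3, or solve directly):
  Sigma^{-1} = [[0.1667, 0, -0.0833],
 [0, 0.2, 0.1],
 [-0.0833, 0.1, 0.3417]].

Step 3 — form the quadratic (x - mu)^T · Sigma^{-1} · (x - mu):
  Sigma^{-1} · (x - mu) = (0.3333, -0.4, -0.8667).
  (x - mu)^T · [Sigma^{-1} · (x - mu)] = (1)·(0.3333) + (-1)·(-0.4) + (-2)·(-0.8667) = 2.4667.

Step 4 — take square root: d = √(2.4667) ≈ 1.5706.

d(x, mu) = √(2.4667) ≈ 1.5706


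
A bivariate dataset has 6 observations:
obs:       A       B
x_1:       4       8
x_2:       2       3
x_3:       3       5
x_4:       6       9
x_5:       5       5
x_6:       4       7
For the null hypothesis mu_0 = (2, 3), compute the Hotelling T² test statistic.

Step 1 — sample mean vector:
  mean(A) = (4 + 2 + 3 + 6 + 5 + 4) / 6 = 24/6 = 4
  mean(B) = (8 + 3 + 5 + 9 + 5 + 7) / 6 = 37/6 = 6.1667
  x̄ = (4, 6.1667),  deviation x̄ - mu_0 = (4, 6.1667) - (2, 3) = (2, 3.1667).

Step 2 — sample covariance matrix, S[i,j] = (1/(n-1)) · Σ_k (x_{k,i} - mean_i) · (x_{k,j} - mean_j), divisor n-1 = 5:
  S[A,A] = ((0)·(0) + (-2)·(-2) + (-1)·(-1) + (2)·(2) + (1)·(1) + (0)·(0)) / 5 = 10/5 = 2
  S[A,B] = ((0)·(1.8333) + (-2)·(-3.1667) + (-1)·(-1.1667) + (2)·(2.8333) + (1)·(-1.1667) + (0)·(0.8333)) / 5 = 12/5 = 2.4
  S[B,B] = ((1.8333)·(1.8333) + (-3.1667)·(-3.1667) + (-1.1667)·(-1.1667) + (2.8333)·(2.8333) + (-1.1667)·(-1.1667) + (0.8333)·(0.8333)) / 5 = 24.8333/5 = 4.9667
  S = [[2, 2.4],
 [2.4, 4.9667]].

Step 3 — invert S. det(S) = 2·4.9667 - (2.4)² = 4.1733.
  S^{-1} = (1/det) · [[d, -b], [-b, a]] = [[1.1901, -0.5751],
 [-0.5751, 0.4792]].

Step 4 — quadratic form (x̄ - mu_0)^T · S^{-1} · (x̄ - mu_0):
  S^{-1} · (x̄ - mu_0) = (0.5591, 0.3674),
  (x̄ - mu_0)^T · [...] = (2)·(0.5591) + (3.1667)·(0.3674) = 2.2817.

Step 5 — scale by n: T² = 6 · 2.2817 = 13.6901.

T² ≈ 13.6901


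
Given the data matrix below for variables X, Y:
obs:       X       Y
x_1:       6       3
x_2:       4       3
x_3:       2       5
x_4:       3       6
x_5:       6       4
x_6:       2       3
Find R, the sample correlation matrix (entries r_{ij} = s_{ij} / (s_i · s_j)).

Step 1 — column means:
  mean(X) = (6 + 4 + 2 + 3 + 6 + 2) / 6 = 23/6 = 3.8333
  mean(Y) = (3 + 3 + 5 + 6 + 4 + 3) / 6 = 24/6 = 4

Step 2 — sample variances and covariances s[i,j] = (1/(n-1)) · Σ_k (x_{k,i} - mean_i) · (x_{k,j} - mean_j), with n-1 = 5:
  s[X,X] = ((2.1667)·(2.1667) + (0.1667)·(0.1667) + (-1.8333)·(-1.8333) + (-0.8333)·(-0.8333) + (2.1667)·(2.1667) + (-1.8333)·(-1.8333)) / 5 = 16.8333/5 = 3.3667
  s[X,Y] = ((2.1667)·(-1) + (0.1667)·(-1) + (-1.8333)·(1) + (-0.8333)·(2) + (2.1667)·(0) + (-1.8333)·(-1)) / 5 = -4/5 = -0.8
  s[Y,Y] = ((-1)·(-1) + (-1)·(-1) + (1)·(1) + (2)·(2) + (0)·(0) + (-1)·(-1)) / 5 = 8/5 = 1.6
  Sample standard deviations s_i = √(s[i,i]):
  s(X) = √(3.3667) = 1.8348
  s(Y) = √(1.6) = 1.2649

Step 3 — r_{ij} = s_{ij} / (s_i · s_j):
  r[X,X] = 1 (diagonal).
  r[X,Y] = -0.8 / (1.8348 · 1.2649) = -0.8 / 2.3209 = -0.3447
  r[Y,Y] = 1 (diagonal).

R is symmetric with unit diagonal. Assembling:

R = [[1, -0.3447],
 [-0.3447, 1]]


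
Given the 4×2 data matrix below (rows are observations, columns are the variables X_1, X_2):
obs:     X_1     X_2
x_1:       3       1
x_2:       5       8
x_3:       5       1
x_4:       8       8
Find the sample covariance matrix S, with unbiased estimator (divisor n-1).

Step 1 — column means:
  mean(X_1) = (3 + 5 + 5 + 8) / 4 = 21/4 = 5.25
  mean(X_2) = (1 + 8 + 1 + 8) / 4 = 18/4 = 4.5

Step 2 — sample covariance S[i,j] = (1/(n-1)) · Σ_k (x_{k,i} - mean_i) · (x_{k,j} - mean_j), with n-1 = 3.
  S[X_1,X_1] = ((-2.25)·(-2.25) + (-0.25)·(-0.25) + (-0.25)·(-0.25) + (2.75)·(2.75)) / 3 = 12.75/3 = 4.25
  S[X_1,X_2] = ((-2.25)·(-3.5) + (-0.25)·(3.5) + (-0.25)·(-3.5) + (2.75)·(3.5)) / 3 = 17.5/3 = 5.8333
  S[X_2,X_2] = ((-3.5)·(-3.5) + (3.5)·(3.5) + (-3.5)·(-3.5) + (3.5)·(3.5)) / 3 = 49/3 = 16.3333

S is symmetric (S[j,i] = S[i,j]). Assembling:

S = [[4.25, 5.8333],
 [5.8333, 16.3333]]


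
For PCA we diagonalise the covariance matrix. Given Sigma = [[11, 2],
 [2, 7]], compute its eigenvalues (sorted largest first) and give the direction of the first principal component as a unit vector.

Step 1 — characteristic polynomial of 2×2 Sigma:
  det(Sigma - λI) = λ² - trace · λ + det = 0.
  trace = 11 + 7 = 18, det = 11·7 - (2)² = 73.
Step 2 — discriminant:
  Δ = trace² - 4·det = 324 - 292 = 32.
Step 3 — eigenvalues:
  λ = (trace ± √Δ)/2 = (18 ± 5.6569)/2,
  λ_1 = 11.8284,  λ_2 = 6.1716.

Step 4 — unit eigenvector for λ_1: solve (Sigma - λ_1 I)v = 0. First row:
  (11 - 11.8284)·v_x + (2)·v_y = 0, i.e. (-0.8284)·v_x + (2)·v_y = 0,
  so v ∝ (b, λ_1 - a) = (2, 0.8284) = u.
  ||u|| = √((2)² + (0.8284)²) = √(4.6863) ≈ 2.1648,
  v_1 = u/||u|| ≈ (0.9239, 0.3827) (||v_1|| = 1).

λ_1 = 11.8284,  λ_2 = 6.1716;  v_1 ≈ (0.9239, 0.3827)


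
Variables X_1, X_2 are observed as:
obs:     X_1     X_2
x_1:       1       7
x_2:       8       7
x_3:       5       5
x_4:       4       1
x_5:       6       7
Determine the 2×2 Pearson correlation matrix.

Step 1 — column means:
  mean(X_1) = (1 + 8 + 5 + 4 + 6) / 5 = 24/5 = 4.8
  mean(X_2) = (7 + 7 + 5 + 1 + 7) / 5 = 27/5 = 5.4

Step 2 — sample variances and covariances s[i,j] = (1/(n-1)) · Σ_k (x_{k,i} - mean_i) · (x_{k,j} - mean_j), with n-1 = 4:
  s[X_1,X_1] = ((-3.8)·(-3.8) + (3.2)·(3.2) + (0.2)·(0.2) + (-0.8)·(-0.8) + (1.2)·(1.2)) / 4 = 26.8/4 = 6.7
  s[X_1,X_2] = ((-3.8)·(1.6) + (3.2)·(1.6) + (0.2)·(-0.4) + (-0.8)·(-4.4) + (1.2)·(1.6)) / 4 = 4.4/4 = 1.1
  s[X_2,X_2] = ((1.6)·(1.6) + (1.6)·(1.6) + (-0.4)·(-0.4) + (-4.4)·(-4.4) + (1.6)·(1.6)) / 4 = 27.2/4 = 6.8
  Sample standard deviations s_i = √(s[i,i]):
  s(X_1) = √(6.7) = 2.5884
  s(X_2) = √(6.8) = 2.6077

Step 3 — r_{ij} = s_{ij} / (s_i · s_j):
  r[X_1,X_1] = 1 (diagonal).
  r[X_1,X_2] = 1.1 / (2.5884 · 2.6077) = 1.1 / 6.7498 = 0.163
  r[X_2,X_2] = 1 (diagonal).

R is symmetric with unit diagonal. Assembling:

R = [[1, 0.163],
 [0.163, 1]]


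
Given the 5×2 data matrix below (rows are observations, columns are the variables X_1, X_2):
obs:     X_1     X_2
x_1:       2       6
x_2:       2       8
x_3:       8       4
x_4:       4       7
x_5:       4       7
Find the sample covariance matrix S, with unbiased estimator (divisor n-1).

Step 1 — column means:
  mean(X_1) = (2 + 2 + 8 + 4 + 4) / 5 = 20/5 = 4
  mean(X_2) = (6 + 8 + 4 + 7 + 7) / 5 = 32/5 = 6.4

Step 2 — sample covariance S[i,j] = (1/(n-1)) · Σ_k (x_{k,i} - mean_i) · (x_{k,j} - mean_j), with n-1 = 4.
  S[X_1,X_1] = ((-2)·(-2) + (-2)·(-2) + (4)·(4) + (0)·(0) + (0)·(0)) / 4 = 24/4 = 6
  S[X_1,X_2] = ((-2)·(-0.4) + (-2)·(1.6) + (4)·(-2.4) + (0)·(0.6) + (0)·(0.6)) / 4 = -12/4 = -3
  S[X_2,X_2] = ((-0.4)·(-0.4) + (1.6)·(1.6) + (-2.4)·(-2.4) + (0.6)·(0.6) + (0.6)·(0.6)) / 4 = 9.2/4 = 2.3

S is symmetric (S[j,i] = S[i,j]). Assembling:

S = [[6, -3],
 [-3, 2.3]]


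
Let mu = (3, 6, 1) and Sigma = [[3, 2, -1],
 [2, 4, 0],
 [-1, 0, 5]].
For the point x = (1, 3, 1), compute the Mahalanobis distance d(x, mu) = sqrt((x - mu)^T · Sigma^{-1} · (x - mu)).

Step 1 — centre the observation: (x - mu) = (-2, -3, 0).

Step 2 — invert Sigma (cofactor / det for 3×3, or solve directly):
  Sigma^{-1} = [[0.5556, -0.2778, 0.1111],
 [-0.2778, 0.3889, -0.0556],
 [0.1111, -0.0556, 0.2222]].

Step 3 — form the quadratic (x - mu)^T · Sigma^{-1} · (x - mu):
  Sigma^{-1} · (x - mu) = (-0.2778, -0.6111, -0.0556).
  (x - mu)^T · [Sigma^{-1} · (x - mu)] = (-2)·(-0.2778) + (-3)·(-0.6111) + (0)·(-0.0556) = 2.3889.

Step 4 — take square root: d = √(2.3889) ≈ 1.5456.

d(x, mu) = √(2.3889) ≈ 1.5456


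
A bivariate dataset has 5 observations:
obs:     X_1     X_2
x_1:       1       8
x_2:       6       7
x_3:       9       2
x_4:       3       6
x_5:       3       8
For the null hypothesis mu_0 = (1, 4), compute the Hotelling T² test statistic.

Step 1 — sample mean vector:
  mean(X_1) = (1 + 6 + 9 + 3 + 3) / 5 = 22/5 = 4.4
  mean(X_2) = (8 + 7 + 2 + 6 + 8) / 5 = 31/5 = 6.2
  x̄ = (4.4, 6.2),  deviation x̄ - mu_0 = (4.4, 6.2) - (1, 4) = (3.4, 2.2).

Step 2 — sample covariance matrix, S[i,j] = (1/(n-1)) · Σ_k (x_{k,i} - mean_i) · (x_{k,j} - mean_j), divisor n-1 = 4:
  S[X_1,X_1] = ((-3.4)·(-3.4) + (1.6)·(1.6) + (4.6)·(4.6) + (-1.4)·(-1.4) + (-1.4)·(-1.4)) / 4 = 39.2/4 = 9.8
  S[X_1,X_2] = ((-3.4)·(1.8) + (1.6)·(0.8) + (4.6)·(-4.2) + (-1.4)·(-0.2) + (-1.4)·(1.8)) / 4 = -26.4/4 = -6.6
  S[X_2,X_2] = ((1.8)·(1.8) + (0.8)·(0.8) + (-4.2)·(-4.2) + (-0.2)·(-0.2) + (1.8)·(1.8)) / 4 = 24.8/4 = 6.2
  S = [[9.8, -6.6],
 [-6.6, 6.2]].

Step 3 — invert S. det(S) = 9.8·6.2 - (-6.6)² = 17.2.
  S^{-1} = (1/det) · [[d, -b], [-b, a]] = [[0.3605, 0.3837],
 [0.3837, 0.5698]].

Step 4 — quadratic form (x̄ - mu_0)^T · S^{-1} · (x̄ - mu_0):
  S^{-1} · (x̄ - mu_0) = (2.0698, 2.5581),
  (x̄ - mu_0)^T · [...] = (3.4)·(2.0698) + (2.2)·(2.5581) = 12.6651.

Step 5 — scale by n: T² = 5 · 12.6651 = 63.3256.

T² ≈ 63.3256


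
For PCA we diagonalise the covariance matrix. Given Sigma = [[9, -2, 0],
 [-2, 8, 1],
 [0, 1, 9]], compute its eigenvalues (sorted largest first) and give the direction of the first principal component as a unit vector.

Step 1 — characteristic polynomial p(λ) = det(λI - Sigma) = λ³ - tr·λ² + c_1·λ - det, where tr = trace, c_1 = sum of the principal 2×2 minors, det = det(Sigma):
  tr = 9 + 8 + 9 = 26,
  c_1 = (9·8 - (-2)²) + (9·9 - (0)²) + (8·9 - (1)²) = 68 + 81 + 71 = 220,
  det = 9·(8·9 - (1)²) - (-2)·((-2)·9 - (1)·(0)) + (0)·((-2)·(1) - 8·(0)) = 9·(71) - (-2)·(-18) + (0)·(-2) = 603.
  So p(λ) = λ³ - 26λ² + 220λ - 603.
Step 2 — look for an integer root (rational root theorem: any rational root is an integer divisor of 603). Testing λ = 9:
  p(9) = 729 - 2106 + 1980 - 603 = 0  ✓
  Dividing out (λ - 9): p(λ) = (λ - 9)(λ² - 17λ + 67).
Step 3 — remaining eigenvalues from the quadratic λ² - 17λ + 67 = 0:
  Δ = 17² - 4·67 = 289 - 268 = 21,  λ = (17 ± √21)/2 = (17 ± 4.5826)/2 ≈ 10.7913 or 6.2087.
  Sorted: λ_1 = 10.7913,  λ_2 = 9,  λ_3 = 6.2087  (check: sum = 26 = tr ✓).

Step 4 — unit eigenvector for λ_1 ≈ 10.7913: v spans the null space of (Sigma - λ_1 I), whose rows are
  r_1 = (-1.7913, -2, 0),  r_2 = (-2, -2.7913, 1),  r_3 = (0, 1, -1.7913).
  v is orthogonal to every row, so take v ∝ r_1 × r_2 = ((-2)·(1) - (0)·(-2.7913), (0)·(-2) - (-1.7913)·(1), (-1.7913)·(-2.7913) - (-2)·(-2)) ≈ (-2, 1.7913, 1).
  Rescale (multiply by -1 so the first nonzero entry is positive): u = (2, -1.7913, -1).
  ||u|| = √((2)² + (-1.7913)² + (-1)²) = √(8.2087) ≈ 2.8651,  v_1 = u/||u|| ≈ (0.6981, -0.6252, -0.349) (||v_1|| = 1).

λ_1 = 10.7913,  λ_2 = 9,  λ_3 = 6.2087;  v_1 ≈ (0.6981, -0.6252, -0.349)


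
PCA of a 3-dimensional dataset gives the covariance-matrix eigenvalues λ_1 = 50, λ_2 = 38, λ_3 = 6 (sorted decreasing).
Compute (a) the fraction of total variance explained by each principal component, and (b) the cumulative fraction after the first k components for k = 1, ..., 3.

Step 1 — total variance = trace(Sigma) = Σ λ_i = 50 + 38 + 6 = 94.

Step 2 — fraction explained by component i = λ_i / Σ λ:
  PC1: 50/94 = 0.5319
  PC2: 38/94 = 0.4043
  PC3: 6/94 = 0.0638

Step 3 — cumulative fraction after k components = (λ_1 + ... + λ_k) / Σ λ:
  k = 1: 50/94 = 0.5319
  k = 2: (50 + 38)/94 = 88/94 = 0.9362
  k = 3: (50 + 38 + 6)/94 = 94/94 = 1

Summary (fraction, with percent):

explained: PC1 0.5319 (53.19%), PC2 0.4043 (40.43%), PC3 0.0638 (6.38%);  cumulative: 0.5319, 0.9362, 1


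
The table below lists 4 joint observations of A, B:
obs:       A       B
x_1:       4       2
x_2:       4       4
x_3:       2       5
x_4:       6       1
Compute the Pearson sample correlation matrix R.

Step 1 — column means:
  mean(A) = (4 + 4 + 2 + 6) / 4 = 16/4 = 4
  mean(B) = (2 + 4 + 5 + 1) / 4 = 12/4 = 3

Step 2 — sample variances and covariances s[i,j] = (1/(n-1)) · Σ_k (x_{k,i} - mean_i) · (x_{k,j} - mean_j), with n-1 = 3:
  s[A,A] = ((0)·(0) + (0)·(0) + (-2)·(-2) + (2)·(2)) / 3 = 8/3 = 2.6667
  s[A,B] = ((0)·(-1) + (0)·(1) + (-2)·(2) + (2)·(-2)) / 3 = -8/3 = -2.6667
  s[B,B] = ((-1)·(-1) + (1)·(1) + (2)·(2) + (-2)·(-2)) / 3 = 10/3 = 3.3333
  Sample standard deviations s_i = √(s[i,i]):
  s(A) = √(2.6667) = 1.633
  s(B) = √(3.3333) = 1.8257

Step 3 — r_{ij} = s_{ij} / (s_i · s_j):
  r[A,A] = 1 (diagonal).
  r[A,B] = -2.6667 / (1.633 · 1.8257) = -2.6667 / 2.9814 = -0.8944
  r[B,B] = 1 (diagonal).

R is symmetric with unit diagonal. Assembling:

R = [[1, -0.8944],
 [-0.8944, 1]]


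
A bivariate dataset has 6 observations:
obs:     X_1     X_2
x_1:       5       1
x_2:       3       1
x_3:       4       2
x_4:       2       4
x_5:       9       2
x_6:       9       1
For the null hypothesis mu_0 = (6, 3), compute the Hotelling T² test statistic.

Step 1 — sample mean vector:
  mean(X_1) = (5 + 3 + 4 + 2 + 9 + 9) / 6 = 32/6 = 5.3333
  mean(X_2) = (1 + 1 + 2 + 4 + 2 + 1) / 6 = 11/6 = 1.8333
  x̄ = (5.3333, 1.8333),  deviation x̄ - mu_0 = (5.3333, 1.8333) - (6, 3) = (-0.6667, -1.1667).

Step 2 — sample covariance matrix, S[i,j] = (1/(n-1)) · Σ_k (x_{k,i} - mean_i) · (x_{k,j} - mean_j), divisor n-1 = 5:
  S[X_1,X_1] = ((-0.3333)·(-0.3333) + (-2.3333)·(-2.3333) + (-1.3333)·(-1.3333) + (-3.3333)·(-3.3333) + (3.6667)·(3.6667) + (3.6667)·(3.6667)) / 5 = 45.3333/5 = 9.0667
  S[X_1,X_2] = ((-0.3333)·(-0.8333) + (-2.3333)·(-0.8333) + (-1.3333)·(0.1667) + (-3.3333)·(2.1667) + (3.6667)·(0.1667) + (3.6667)·(-0.8333)) / 5 = -7.6667/5 = -1.5333
  S[X_2,X_2] = ((-0.8333)·(-0.8333) + (-0.8333)·(-0.8333) + (0.1667)·(0.1667) + (2.1667)·(2.1667) + (0.1667)·(0.1667) + (-0.8333)·(-0.8333)) / 5 = 6.8333/5 = 1.3667
  S = [[9.0667, -1.5333],
 [-1.5333, 1.3667]].

Step 3 — invert S. det(S) = 9.0667·1.3667 - (-1.5333)² = 10.04.
  S^{-1} = (1/det) · [[d, -b], [-b, a]] = [[0.1361, 0.1527],
 [0.1527, 0.9031]].

Step 4 — quadratic form (x̄ - mu_0)^T · S^{-1} · (x̄ - mu_0):
  S^{-1} · (x̄ - mu_0) = (-0.2689, -1.1554),
  (x̄ - mu_0)^T · [...] = (-0.6667)·(-0.2689) + (-1.1667)·(-1.1554) = 1.5272.

Step 5 — scale by n: T² = 6 · 1.5272 = 9.1633.

T² ≈ 9.1633


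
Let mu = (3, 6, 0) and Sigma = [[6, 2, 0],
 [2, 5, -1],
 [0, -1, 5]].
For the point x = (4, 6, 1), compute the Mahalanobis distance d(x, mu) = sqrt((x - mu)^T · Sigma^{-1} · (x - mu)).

Step 1 — centre the observation: (x - mu) = (1, 0, 1).

Step 2 — invert Sigma (cofactor / det for 3×3, or solve directly):
  Sigma^{-1} = [[0.1935, -0.0806, -0.0161],
 [-0.0806, 0.2419, 0.0484],
 [-0.0161, 0.0484, 0.2097]].

Step 3 — form the quadratic (x - mu)^T · Sigma^{-1} · (x - mu):
  Sigma^{-1} · (x - mu) = (0.1774, -0.0323, 0.1935).
  (x - mu)^T · [Sigma^{-1} · (x - mu)] = (1)·(0.1774) + (0)·(-0.0323) + (1)·(0.1935) = 0.371.

Step 4 — take square root: d = √(0.371) ≈ 0.6091.

d(x, mu) = √(0.371) ≈ 0.6091


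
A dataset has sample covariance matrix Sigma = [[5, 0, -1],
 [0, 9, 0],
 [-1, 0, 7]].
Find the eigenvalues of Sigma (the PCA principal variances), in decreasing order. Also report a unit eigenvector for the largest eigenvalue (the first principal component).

Step 1 — characteristic polynomial p(λ) = det(λI - Sigma) = λ³ - tr·λ² + c_1·λ - det, where tr = trace, c_1 = sum of the principal 2×2 minors, det = det(Sigma):
  tr = 5 + 9 + 7 = 21,
  c_1 = (5·9 - (0)²) + (5·7 - (-1)²) + (9·7 - (0)²) = 45 + 34 + 63 = 142,
  det = 5·(9·7 - (0)²) - (0)·((0)·7 - (0)·(-1)) + (-1)·((0)·(0) - 9·(-1)) = 5·(63) - (0)·(0) + (-1)·(9) = 306.
  So p(λ) = λ³ - 21λ² + 142λ - 306.
Step 2 — look for an integer root (rational root theorem: any rational root is an integer divisor of 306). Testing λ = 9:
  p(9) = 729 - 1701 + 1278 - 306 = 0  ✓
  Dividing out (λ - 9): p(λ) = (λ - 9)(λ² - 12λ + 34).
Step 3 — remaining eigenvalues from the quadratic λ² - 12λ + 34 = 0:
  Δ = 12² - 4·34 = 144 - 136 = 8,  λ = (12 ± √8)/2 = (12 ± 2.8284)/2 ≈ 7.4142 or 4.5858.
  Sorted: λ_1 = 9,  λ_2 = 7.4142,  λ_3 = 4.5858  (check: sum = 21 = tr ✓).

Step 4 — unit eigenvector for λ_1 = 9: v spans the null space of (Sigma - λ_1 I), whose rows are
  r_1 = (-4, 0, -1),  r_2 = (0, 0, 0),  r_3 = (-1, 0, -2).
  v is orthogonal to every row, so take v ∝ r_1 × r_3 = ((0)·(-2) - (-1)·(0), (-1)·(-1) - (-4)·(-2), (-4)·(0) - (0)·(-1)) = (0, -7, 0).
  Rescale (divide by 7; multiply by -1 so the first nonzero entry is positive): u = (0, 1, 0).
  ||u|| = √((0)² + (1)² + (0)²) = √(1) = 1,  v_1 = u/||u|| ≈ (0, 1, 0) (||v_1|| = 1).

λ_1 = 9,  λ_2 = 7.4142,  λ_3 = 4.5858;  v_1 ≈ (0, 1, 0)


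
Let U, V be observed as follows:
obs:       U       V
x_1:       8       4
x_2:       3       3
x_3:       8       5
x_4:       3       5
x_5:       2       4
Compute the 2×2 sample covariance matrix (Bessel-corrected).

Step 1 — column means:
  mean(U) = (8 + 3 + 8 + 3 + 2) / 5 = 24/5 = 4.8
  mean(V) = (4 + 3 + 5 + 5 + 4) / 5 = 21/5 = 4.2

Step 2 — sample covariance S[i,j] = (1/(n-1)) · Σ_k (x_{k,i} - mean_i) · (x_{k,j} - mean_j), with n-1 = 4.
  S[U,U] = ((3.2)·(3.2) + (-1.8)·(-1.8) + (3.2)·(3.2) + (-1.8)·(-1.8) + (-2.8)·(-2.8)) / 4 = 34.8/4 = 8.7
  S[U,V] = ((3.2)·(-0.2) + (-1.8)·(-1.2) + (3.2)·(0.8) + (-1.8)·(0.8) + (-2.8)·(-0.2)) / 4 = 3.2/4 = 0.8
  S[V,V] = ((-0.2)·(-0.2) + (-1.2)·(-1.2) + (0.8)·(0.8) + (0.8)·(0.8) + (-0.2)·(-0.2)) / 4 = 2.8/4 = 0.7

S is symmetric (S[j,i] = S[i,j]). Assembling:

S = [[8.7, 0.8],
 [0.8, 0.7]]


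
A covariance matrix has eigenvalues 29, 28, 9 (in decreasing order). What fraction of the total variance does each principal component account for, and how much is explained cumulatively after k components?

Step 1 — total variance = trace(Sigma) = Σ λ_i = 29 + 28 + 9 = 66.

Step 2 — fraction explained by component i = λ_i / Σ λ:
  PC1: 29/66 = 0.4394
  PC2: 28/66 = 0.4242
  PC3: 9/66 = 0.1364

Step 3 — cumulative fraction after k components = (λ_1 + ... + λ_k) / Σ λ:
  k = 1: 29/66 = 0.4394
  k = 2: (29 + 28)/66 = 57/66 = 0.8636
  k = 3: (29 + 28 + 9)/66 = 66/66 = 1

Summary (fraction, with percent):

explained: PC1 0.4394 (43.94%), PC2 0.4242 (42.42%), PC3 0.1364 (13.64%);  cumulative: 0.4394, 0.8636, 1


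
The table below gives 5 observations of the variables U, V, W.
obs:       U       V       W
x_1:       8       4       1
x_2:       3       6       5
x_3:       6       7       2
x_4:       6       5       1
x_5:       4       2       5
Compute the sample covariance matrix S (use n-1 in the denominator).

Step 1 — column means:
  mean(U) = (8 + 3 + 6 + 6 + 4) / 5 = 27/5 = 5.4
  mean(V) = (4 + 6 + 7 + 5 + 2) / 5 = 24/5 = 4.8
  mean(W) = (1 + 5 + 2 + 1 + 5) / 5 = 14/5 = 2.8

Step 2 — sample covariance S[i,j] = (1/(n-1)) · Σ_k (x_{k,i} - mean_i) · (x_{k,j} - mean_j), with n-1 = 4.
  S[U,U] = ((2.6)·(2.6) + (-2.4)·(-2.4) + (0.6)·(0.6) + (0.6)·(0.6) + (-1.4)·(-1.4)) / 4 = 15.2/4 = 3.8
  S[U,V] = ((2.6)·(-0.8) + (-2.4)·(1.2) + (0.6)·(2.2) + (0.6)·(0.2) + (-1.4)·(-2.8)) / 4 = 0.4/4 = 0.1
  S[U,W] = ((2.6)·(-1.8) + (-2.4)·(2.2) + (0.6)·(-0.8) + (0.6)·(-1.8) + (-1.4)·(2.2)) / 4 = -14.6/4 = -3.65
  S[V,V] = ((-0.8)·(-0.8) + (1.2)·(1.2) + (2.2)·(2.2) + (0.2)·(0.2) + (-2.8)·(-2.8)) / 4 = 14.8/4 = 3.7
  S[V,W] = ((-0.8)·(-1.8) + (1.2)·(2.2) + (2.2)·(-0.8) + (0.2)·(-1.8) + (-2.8)·(2.2)) / 4 = -4.2/4 = -1.05
  S[W,W] = ((-1.8)·(-1.8) + (2.2)·(2.2) + (-0.8)·(-0.8) + (-1.8)·(-1.8) + (2.2)·(2.2)) / 4 = 16.8/4 = 4.2

S is symmetric (S[j,i] = S[i,j]). Assembling:

S = [[3.8, 0.1, -3.65],
 [0.1, 3.7, -1.05],
 [-3.65, -1.05, 4.2]]


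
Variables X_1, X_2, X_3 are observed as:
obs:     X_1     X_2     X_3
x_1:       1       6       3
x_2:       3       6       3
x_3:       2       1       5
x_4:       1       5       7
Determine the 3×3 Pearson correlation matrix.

Step 1 — column means:
  mean(X_1) = (1 + 3 + 2 + 1) / 4 = 7/4 = 1.75
  mean(X_2) = (6 + 6 + 1 + 5) / 4 = 18/4 = 4.5
  mean(X_3) = (3 + 3 + 5 + 7) / 4 = 18/4 = 4.5

Step 2 — sample variances and covariances s[i,j] = (1/(n-1)) · Σ_k (x_{k,i} - mean_i) · (x_{k,j} - mean_j), with n-1 = 3:
  s[X_1,X_1] = ((-0.75)·(-0.75) + (1.25)·(1.25) + (0.25)·(0.25) + (-0.75)·(-0.75)) / 3 = 2.75/3 = 0.9167
  s[X_1,X_2] = ((-0.75)·(1.5) + (1.25)·(1.5) + (0.25)·(-3.5) + (-0.75)·(0.5)) / 3 = -0.5/3 = -0.1667
  s[X_1,X_3] = ((-0.75)·(-1.5) + (1.25)·(-1.5) + (0.25)·(0.5) + (-0.75)·(2.5)) / 3 = -2.5/3 = -0.8333
  s[X_2,X_2] = ((1.5)·(1.5) + (1.5)·(1.5) + (-3.5)·(-3.5) + (0.5)·(0.5)) / 3 = 17/3 = 5.6667
  s[X_2,X_3] = ((1.5)·(-1.5) + (1.5)·(-1.5) + (-3.5)·(0.5) + (0.5)·(2.5)) / 3 = -5/3 = -1.6667
  s[X_3,X_3] = ((-1.5)·(-1.5) + (-1.5)·(-1.5) + (0.5)·(0.5) + (2.5)·(2.5)) / 3 = 11/3 = 3.6667
  Sample standard deviations s_i = √(s[i,i]):
  s(X_1) = √(0.9167) = 0.9574
  s(X_2) = √(5.6667) = 2.3805
  s(X_3) = √(3.6667) = 1.9149

Step 3 — r_{ij} = s_{ij} / (s_i · s_j):
  r[X_1,X_1] = 1 (diagonal).
  r[X_1,X_2] = -0.1667 / (0.9574 · 2.3805) = -0.1667 / 2.2791 = -0.0731
  r[X_1,X_3] = -0.8333 / (0.9574 · 1.9149) = -0.8333 / 1.8333 = -0.4545
  r[X_2,X_2] = 1 (diagonal).
  r[X_2,X_3] = -1.6667 / (2.3805 · 1.9149) = -1.6667 / 4.5583 = -0.3656
  r[X_3,X_3] = 1 (diagonal).

R is symmetric with unit diagonal. Assembling:

R = [[1, -0.0731, -0.4545],
 [-0.0731, 1, -0.3656],
 [-0.4545, -0.3656, 1]]


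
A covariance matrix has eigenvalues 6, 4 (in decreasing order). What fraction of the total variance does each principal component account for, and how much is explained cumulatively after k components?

Step 1 — total variance = trace(Sigma) = Σ λ_i = 6 + 4 = 10.

Step 2 — fraction explained by component i = λ_i / Σ λ:
  PC1: 6/10 = 0.6
  PC2: 4/10 = 0.4

Step 3 — cumulative fraction after k components = (λ_1 + ... + λ_k) / Σ λ:
  k = 1: 6/10 = 0.6
  k = 2: (6 + 4)/10 = 10/10 = 1

Summary (fraction, with percent):

explained: PC1 0.6 (60%), PC2 0.4 (40%);  cumulative: 0.6, 1
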